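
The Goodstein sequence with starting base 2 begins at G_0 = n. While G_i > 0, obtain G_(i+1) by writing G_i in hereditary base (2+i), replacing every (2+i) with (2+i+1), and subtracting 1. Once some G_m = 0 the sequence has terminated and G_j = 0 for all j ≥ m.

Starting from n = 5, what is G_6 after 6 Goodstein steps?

5 —HB2→ 2^2 + 1 —bump→ 3^3 + 1 = 28 —(−1)→ 27
27 —HB3→ 3^3 —bump→ 4^4 = 256 —(−1)→ 255
255 —HB4→ 3·4^3 + 3·4^2 + 3·4 + 3 —bump→ 3·5^3 + 3·5^2 + 3·5 + 3 = 468 —(−1)→ 467
467 —HB5→ 3·5^3 + 3·5^2 + 3·5 + 2 —bump→ 3·6^3 + 3·6^2 + 3·6 + 2 = 776 —(−1)→ 775
775 —HB6→ 3·6^3 + 3·6^2 + 3·6 + 1 —bump→ 3·7^3 + 3·7^2 + 3·7 + 1 = 1198 —(−1)→ 1197
1197 —HB7→ 3·7^3 + 3·7^2 + 3·7 —bump→ 3·8^3 + 3·8^2 + 3·8 = 1752 —(−1)→ 1751

1751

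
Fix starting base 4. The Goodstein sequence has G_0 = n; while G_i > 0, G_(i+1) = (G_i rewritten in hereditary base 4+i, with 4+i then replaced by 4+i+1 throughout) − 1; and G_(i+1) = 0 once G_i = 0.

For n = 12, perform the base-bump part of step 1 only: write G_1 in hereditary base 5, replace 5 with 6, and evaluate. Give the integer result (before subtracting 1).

16

[0] 12 ≡ 3·4 (base 4). Lift 5: 15. −1: 14.
[1] 14 ≡ 2·5 + 4 (base 5). Lift 6: 16. −1: 15.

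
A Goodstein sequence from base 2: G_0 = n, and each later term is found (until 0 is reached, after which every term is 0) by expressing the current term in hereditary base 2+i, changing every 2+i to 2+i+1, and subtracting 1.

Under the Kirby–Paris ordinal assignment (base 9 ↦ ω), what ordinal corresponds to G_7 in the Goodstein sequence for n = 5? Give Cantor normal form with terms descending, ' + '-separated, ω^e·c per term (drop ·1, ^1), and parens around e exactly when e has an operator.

(0) 5|_2 = 2^2 + 1 ↦ 3^3 + 1|_3 = 28 ⇒ 27
(1) 27|_3 = 3^3 ↦ 4^4|_4 = 256 ⇒ 255
(2) 255|_4 = 3·4^3 + 3·4^2 + 3·4 + 3 ↦ 3·5^3 + 3·5^2 + 3·5 + 3|_5 = 468 ⇒ 467
(3) 467|_5 = 3·5^3 + 3·5^2 + 3·5 + 2 ↦ 3·6^3 + 3·6^2 + 3·6 + 2|_6 = 776 ⇒ 775
(4) 775|_6 = 3·6^3 + 3·6^2 + 3·6 + 1 ↦ 3·7^3 + 3·7^2 + 3·7 + 1|_7 = 1198 ⇒ 1197
(5) 1197|_7 = 3·7^3 + 3·7^2 + 3·7 ↦ 3·8^3 + 3·8^2 + 3·8|_8 = 1752 ⇒ 1751
(6) 1751|_8 = 3·8^3 + 3·8^2 + 2·8 + 7 ↦ 3·9^3 + 3·9^2 + 2·9 + 7|_9 = 2455 ⇒ 2454

ω^3·3 + ω^2·3 + ω·2 + 6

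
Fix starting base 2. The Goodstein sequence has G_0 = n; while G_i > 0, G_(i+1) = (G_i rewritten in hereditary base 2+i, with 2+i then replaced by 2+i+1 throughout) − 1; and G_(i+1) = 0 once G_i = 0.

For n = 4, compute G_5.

109

[0] 4 ≡ 2^2 (base 2). Lift 3: 27. −1: 26.
[1] 26 ≡ 2·3^2 + 2·3 + 2 (base 3). Lift 4: 42. −1: 41.
[2] 41 ≡ 2·4^2 + 2·4 + 1 (base 4). Lift 5: 61. −1: 60.
[3] 60 ≡ 2·5^2 + 2·5 (base 5). Lift 6: 84. −1: 83.
[4] 83 ≡ 2·6^2 + 6 + 5 (base 6). Lift 7: 110. −1: 109.
[5] 109 ≡ 2·7^2 + 7 + 4 (base 7). Lift 8: 140. −1: 139.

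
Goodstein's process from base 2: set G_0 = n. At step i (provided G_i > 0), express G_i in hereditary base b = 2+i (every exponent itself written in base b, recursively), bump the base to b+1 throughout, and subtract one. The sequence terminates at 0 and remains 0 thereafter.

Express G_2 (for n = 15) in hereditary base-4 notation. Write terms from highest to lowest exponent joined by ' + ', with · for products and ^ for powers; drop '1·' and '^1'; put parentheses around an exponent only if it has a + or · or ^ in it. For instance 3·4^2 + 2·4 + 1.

G_0=15  [base 2] 2^(2 + 1) + 2^2 + 2 + 1  →[2↦3]→  3^(3 + 1) + 3^3 + 3 + 1 = 112  −1 ⇒ G_1=111
G_1=111  [base 3] 3^(3 + 1) + 3^3 + 3  →[3↦4]→  4^(4 + 1) + 4^4 + 4 = 1284  −1 ⇒ G_2=1283
G_2=1283  [base 4] 4^(4 + 1) + 4^4 + 3  →[4↦5]→  5^(5 + 1) + 5^5 + 3 = 18753  −1 ⇒ G_3=18752

4^(4 + 1) + 4^4 + 3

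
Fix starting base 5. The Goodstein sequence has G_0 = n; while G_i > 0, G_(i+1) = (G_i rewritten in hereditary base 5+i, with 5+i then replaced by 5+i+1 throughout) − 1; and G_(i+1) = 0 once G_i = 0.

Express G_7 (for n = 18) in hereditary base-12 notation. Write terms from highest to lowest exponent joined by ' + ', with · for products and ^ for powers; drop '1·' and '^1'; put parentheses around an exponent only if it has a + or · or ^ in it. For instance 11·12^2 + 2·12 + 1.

2·12 + 5

step 0: 18 = 3·5 + 3; sub 6 for 5: 3·6 + 3; = 21; G_1 = 21−1 = 20
step 1: 20 = 3·6 + 2; sub 7 for 6: 3·7 + 2; = 23; G_2 = 23−1 = 22
step 2: 22 = 3·7 + 1; sub 8 for 7: 3·8 + 1; = 25; G_3 = 25−1 = 24
step 3: 24 = 3·8; sub 9 for 8: 3·9; = 27; G_4 = 27−1 = 26
step 4: 26 = 2·9 + 8; sub 10 for 9: 2·10 + 8; = 28; G_5 = 28−1 = 27
step 5: 27 = 2·10 + 7; sub 11 for 10: 2·11 + 7; = 29; G_6 = 29−1 = 28
step 6: 28 = 2·11 + 6; sub 12 for 11: 2·12 + 6; = 30; G_7 = 30−1 = 29
step 7: 29 = 2·12 + 5; sub 13 for 12: 2·13 + 5; = 31; G_8 = 31−1 = 30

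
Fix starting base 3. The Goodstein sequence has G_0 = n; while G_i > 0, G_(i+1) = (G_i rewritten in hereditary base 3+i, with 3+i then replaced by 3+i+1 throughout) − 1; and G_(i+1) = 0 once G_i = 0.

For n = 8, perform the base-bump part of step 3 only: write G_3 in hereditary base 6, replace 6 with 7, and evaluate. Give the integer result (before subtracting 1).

12

(0) 8|_3 = 2·3 + 2 ↦ 2·4 + 2|_4 = 10 ⇒ 9
(1) 9|_4 = 2·4 + 1 ↦ 2·5 + 1|_5 = 11 ⇒ 10
(2) 10|_5 = 2·5 ↦ 2·6|_6 = 12 ⇒ 11
(3) 11|_6 = 6 + 5 ↦ 7 + 5|_7 = 12 ⇒ 11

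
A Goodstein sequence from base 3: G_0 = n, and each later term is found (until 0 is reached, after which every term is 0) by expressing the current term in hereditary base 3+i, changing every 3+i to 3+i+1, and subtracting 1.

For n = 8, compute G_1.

9

[0] 8 ≡ 2·3 + 2 (base 3). Lift 4: 10. −1: 9.
[1] 9 ≡ 2·4 + 1 (base 4). Lift 5: 11. −1: 10.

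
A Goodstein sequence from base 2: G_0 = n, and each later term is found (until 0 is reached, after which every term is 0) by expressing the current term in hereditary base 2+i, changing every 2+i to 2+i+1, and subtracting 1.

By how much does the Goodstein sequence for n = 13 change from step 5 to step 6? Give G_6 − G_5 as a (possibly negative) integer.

G_0=13  [base 2] 2^(2 + 1) + 2^2 + 1  →[2↦3]→  3^(3 + 1) + 3^3 + 1 = 109  −1 ⇒ G_1=108
G_1=108  [base 3] 3^(3 + 1) + 3^3  →[3↦4]→  4^(4 + 1) + 4^4 = 1280  −1 ⇒ G_2=1279
G_2=1279  [base 4] 4^(4 + 1) + 3·4^3 + 3·4^2 + 3·4 + 3  →[4↦5]→  5^(5 + 1) + 3·5^3 + 3·5^2 + 3·5 + 3 = 16093  −1 ⇒ G_3=16092
G_3=16092  [base 5] 5^(5 + 1) + 3·5^3 + 3·5^2 + 3·5 + 2  →[5↦6]→  6^(6 + 1) + 3·6^3 + 3·6^2 + 3·6 + 2 = 280712  −1 ⇒ G_4=280711
G_4=280711  [base 6] 6^(6 + 1) + 3·6^3 + 3·6^2 + 3·6 + 1  →[6↦7]→  7^(7 + 1) + 3·7^3 + 3·7^2 + 3·7 + 1 = 5765999  −1 ⇒ G_5=5765998
G_5=5765998  [base 7] 7^(7 + 1) + 3·7^3 + 3·7^2 + 3·7  →[7↦8]→  8^(8 + 1) + 3·8^3 + 3·8^2 + 3·8 = 134219480  −1 ⇒ G_6=134219479

128453481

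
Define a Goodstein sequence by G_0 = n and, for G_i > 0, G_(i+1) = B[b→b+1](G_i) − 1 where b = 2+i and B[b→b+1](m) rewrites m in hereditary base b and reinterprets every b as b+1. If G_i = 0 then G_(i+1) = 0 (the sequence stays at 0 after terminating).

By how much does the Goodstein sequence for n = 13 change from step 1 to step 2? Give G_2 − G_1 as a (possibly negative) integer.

13 —HB2→ 2^(2 + 1) + 2^2 + 1 —bump→ 3^(3 + 1) + 3^3 + 1 = 109 —(−1)→ 108
108 —HB3→ 3^(3 + 1) + 3^3 —bump→ 4^(4 + 1) + 4^4 = 1280 —(−1)→ 1279

1171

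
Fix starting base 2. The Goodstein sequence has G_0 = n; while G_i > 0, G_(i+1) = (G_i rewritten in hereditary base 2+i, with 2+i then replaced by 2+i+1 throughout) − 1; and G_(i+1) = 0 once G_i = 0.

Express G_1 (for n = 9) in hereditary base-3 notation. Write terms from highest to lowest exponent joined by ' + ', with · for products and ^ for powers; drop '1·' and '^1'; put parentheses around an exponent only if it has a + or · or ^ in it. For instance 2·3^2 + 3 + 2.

3^(3 + 1)

step 0: 9 = 2^(2 + 1) + 1; sub 3 for 2: 3^(3 + 1) + 1; = 82; G_1 = 82−1 = 81
step 1: 81 = 3^(3 + 1); sub 4 for 3: 4^(4 + 1); = 1024; G_2 = 1024−1 = 1023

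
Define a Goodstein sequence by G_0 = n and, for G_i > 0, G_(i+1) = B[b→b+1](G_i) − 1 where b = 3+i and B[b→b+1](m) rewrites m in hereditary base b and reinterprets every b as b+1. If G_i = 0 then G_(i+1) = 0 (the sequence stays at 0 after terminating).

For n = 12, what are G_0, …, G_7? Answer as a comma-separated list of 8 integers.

i=0: 12 = 3^2 + 3 (b=3); 3→4: 4^2 + 4 = 20; 20−1 = 19
i=1: 19 = 4^2 + 3 (b=4); 4→5: 5^2 + 3 = 28; 28−1 = 27
i=2: 27 = 5^2 + 2 (b=5); 5→6: 6^2 + 2 = 38; 38−1 = 37
i=3: 37 = 6^2 + 1 (b=6); 6→7: 7^2 + 1 = 50; 50−1 = 49
i=4: 49 = 7^2 (b=7); 7→8: 8^2 = 64; 64−1 = 63
i=5: 63 = 7·8 + 7 (b=8); 8→9: 7·9 + 7 = 70; 70−1 = 69
i=6: 69 = 7·9 + 6 (b=9); 9→10: 7·10 + 6 = 76; 76−1 = 75

12, 19, 27, 37, 49, 63, 69, 75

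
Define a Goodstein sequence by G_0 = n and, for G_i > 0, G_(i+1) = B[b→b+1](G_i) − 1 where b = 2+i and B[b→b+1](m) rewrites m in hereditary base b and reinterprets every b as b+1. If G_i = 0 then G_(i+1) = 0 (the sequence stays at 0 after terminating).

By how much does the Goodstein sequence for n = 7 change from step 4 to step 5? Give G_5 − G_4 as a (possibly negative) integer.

step 0: 7 = 2^2 + 2 + 1; sub 3 for 2: 3^3 + 3 + 1; = 31; G_1 = 31−1 = 30
step 1: 30 = 3^3 + 3; sub 4 for 3: 4^4 + 4; = 260; G_2 = 260−1 = 259
step 2: 259 = 4^4 + 3; sub 5 for 4: 5^5 + 3; = 3128; G_3 = 3128−1 = 3127
step 3: 3127 = 5^5 + 2; sub 6 for 5: 6^6 + 2; = 46658; G_4 = 46658−1 = 46657
step 4: 46657 = 6^6 + 1; sub 7 for 6: 7^7 + 1; = 823544; G_5 = 823544−1 = 823543

776886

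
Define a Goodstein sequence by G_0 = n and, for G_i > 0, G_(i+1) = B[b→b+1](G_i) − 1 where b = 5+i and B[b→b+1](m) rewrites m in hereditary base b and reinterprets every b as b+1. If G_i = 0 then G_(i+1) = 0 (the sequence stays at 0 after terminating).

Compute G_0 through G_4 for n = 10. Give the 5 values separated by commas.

10, 11, 11, 11, 11

[0] 10 ≡ 2·5 (base 5). Lift 6: 12. −1: 11.
[1] 11 ≡ 6 + 5 (base 6). Lift 7: 12. −1: 11.
[2] 11 ≡ 7 + 4 (base 7). Lift 8: 12. −1: 11.
[3] 11 ≡ 8 + 3 (base 8). Lift 9: 12. −1: 11.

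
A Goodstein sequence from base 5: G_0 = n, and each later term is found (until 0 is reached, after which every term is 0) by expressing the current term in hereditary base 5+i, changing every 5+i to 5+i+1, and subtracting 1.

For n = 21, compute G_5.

base 5: 21 = 4·5 + 1; at 6: 4·6 + 1 = 25; next = 24
base 6: 24 = 4·6; at 7: 4·7 = 28; next = 27
base 7: 27 = 3·7 + 6; at 8: 3·8 + 6 = 30; next = 29
base 8: 29 = 3·8 + 5; at 9: 3·9 + 5 = 32; next = 31
base 9: 31 = 3·9 + 4; at 10: 3·10 + 4 = 34; next = 33
base 10: 33 = 3·10 + 3; at 11: 3·11 + 3 = 36; next = 35

33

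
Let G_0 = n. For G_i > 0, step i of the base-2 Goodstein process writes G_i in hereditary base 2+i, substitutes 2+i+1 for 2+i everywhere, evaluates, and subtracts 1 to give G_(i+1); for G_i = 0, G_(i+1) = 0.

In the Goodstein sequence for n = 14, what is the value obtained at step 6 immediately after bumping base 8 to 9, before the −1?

G_0 = 14. HB_2(14) = 2^(2 + 1) + 2^2 + 2. Bump = 111. G_1 = 110.
G_1 = 110. HB_3(110) = 3^(3 + 1) + 3^3 + 2. Bump = 1282. G_2 = 1281.
G_2 = 1281. HB_4(1281) = 4^(4 + 1) + 4^4 + 1. Bump = 18751. G_3 = 18750.
G_3 = 18750. HB_5(18750) = 5^(5 + 1) + 5^5. Bump = 326592. G_4 = 326591.
G_4 = 326591. HB_6(326591) = 6^(6 + 1) + 5·6^5 + 5·6^4 + 5·6^3 + 5·6^2 + 5·6 + 5. Bump = 5862841. G_5 = 5862840.
G_5 = 5862840. HB_7(5862840) = 7^(7 + 1) + 5·7^5 + 5·7^4 + 5·7^3 + 5·7^2 + 5·7 + 4. Bump = 134404972. G_6 = 134404971.

3487116549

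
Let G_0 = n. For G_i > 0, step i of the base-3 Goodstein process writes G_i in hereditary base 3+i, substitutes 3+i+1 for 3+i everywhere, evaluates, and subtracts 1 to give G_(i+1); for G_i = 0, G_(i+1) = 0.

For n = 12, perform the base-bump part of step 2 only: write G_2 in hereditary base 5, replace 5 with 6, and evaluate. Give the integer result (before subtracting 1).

base 3: 12 = 3^2 + 3; at 4: 4^2 + 4 = 20; next = 19
base 4: 19 = 4^2 + 3; at 5: 5^2 + 3 = 28; next = 27
base 5: 27 = 5^2 + 2; at 6: 6^2 + 2 = 38; next = 37

38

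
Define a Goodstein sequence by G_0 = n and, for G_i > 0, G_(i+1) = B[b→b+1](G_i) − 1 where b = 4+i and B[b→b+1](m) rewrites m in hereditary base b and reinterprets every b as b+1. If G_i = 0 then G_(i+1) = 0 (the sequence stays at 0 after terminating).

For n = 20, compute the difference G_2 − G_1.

10

i=0: 20 = 4^2 + 4 (b=4); 4→5: 5^2 + 5 = 30; 30−1 = 29
i=1: 29 = 5^2 + 4 (b=5); 5→6: 6^2 + 4 = 40; 40−1 = 39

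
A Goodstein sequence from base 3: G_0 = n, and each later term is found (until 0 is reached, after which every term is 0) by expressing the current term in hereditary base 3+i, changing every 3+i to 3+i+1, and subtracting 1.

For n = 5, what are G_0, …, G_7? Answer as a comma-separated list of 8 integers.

G_0 = 5. HB_3(5) = 3 + 2. Bump = 6. G_1 = 5.
G_1 = 5. HB_4(5) = 4 + 1. Bump = 6. G_2 = 5.
G_2 = 5. HB_5(5) = 5. Bump = 6. G_3 = 5.
G_3 = 5. HB_6(5) = 5. Bump = 5. G_4 = 4.
G_4 = 4. HB_7(4) = 4. Bump = 4. G_5 = 3.
G_5 = 3. HB_8(3) = 3. Bump = 3. G_6 = 2.
G_6 = 2. HB_9(2) = 2. Bump = 2. G_7 = 1.

5, 5, 5, 5, 4, 3, 2, 1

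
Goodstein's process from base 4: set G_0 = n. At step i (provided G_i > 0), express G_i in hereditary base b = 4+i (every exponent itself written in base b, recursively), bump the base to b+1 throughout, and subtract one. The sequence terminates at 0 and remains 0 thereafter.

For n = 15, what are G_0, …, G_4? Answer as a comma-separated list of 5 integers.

[0] 15 ≡ 3·4 + 3 (base 4). Lift 5: 18. −1: 17.
[1] 17 ≡ 3·5 + 2 (base 5). Lift 6: 20. −1: 19.
[2] 19 ≡ 3·6 + 1 (base 6). Lift 7: 22. −1: 21.
[3] 21 ≡ 3·7 (base 7). Lift 8: 24. −1: 23.

15, 17, 19, 21, 23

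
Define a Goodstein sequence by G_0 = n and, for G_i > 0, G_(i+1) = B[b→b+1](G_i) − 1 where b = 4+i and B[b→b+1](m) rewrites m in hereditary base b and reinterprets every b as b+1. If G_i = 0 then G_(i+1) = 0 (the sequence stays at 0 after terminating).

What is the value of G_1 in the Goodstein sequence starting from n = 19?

27

i=0: 19 = 4^2 + 3 (b=4); 4→5: 5^2 + 3 = 28; 28−1 = 27
i=1: 27 = 5^2 + 2 (b=5); 5→6: 6^2 + 2 = 38; 38−1 = 37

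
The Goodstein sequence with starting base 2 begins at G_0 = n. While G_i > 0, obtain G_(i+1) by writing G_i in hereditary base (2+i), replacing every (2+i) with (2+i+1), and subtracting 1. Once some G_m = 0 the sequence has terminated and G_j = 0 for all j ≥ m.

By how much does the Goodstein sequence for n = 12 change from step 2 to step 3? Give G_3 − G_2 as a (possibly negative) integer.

14620

i=0: 12 = 2^(2 + 1) + 2^2 (b=2); 2→3: 3^(3 + 1) + 3^3 = 108; 108−1 = 107
i=1: 107 = 3^(3 + 1) + 2·3^2 + 2·3 + 2 (b=3); 3→4: 4^(4 + 1) + 2·4^2 + 2·4 + 2 = 1066; 1066−1 = 1065
i=2: 1065 = 4^(4 + 1) + 2·4^2 + 2·4 + 1 (b=4); 4→5: 5^(5 + 1) + 2·5^2 + 2·5 + 1 = 15686; 15686−1 = 15685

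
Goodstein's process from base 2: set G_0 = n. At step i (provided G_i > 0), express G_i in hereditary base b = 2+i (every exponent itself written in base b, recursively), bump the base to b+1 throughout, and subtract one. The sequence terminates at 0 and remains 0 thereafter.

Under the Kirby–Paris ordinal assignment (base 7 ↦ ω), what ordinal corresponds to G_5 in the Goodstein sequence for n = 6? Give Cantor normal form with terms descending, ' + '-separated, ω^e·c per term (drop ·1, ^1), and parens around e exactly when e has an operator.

ω^5·5 + ω^4·5 + ω^3·5 + ω^2·5 + ω·5 + 4

(0) 6|_2 = 2^2 + 2 ↦ 3^3 + 3|_3 = 30 ⇒ 29
(1) 29|_3 = 3^3 + 2 ↦ 4^4 + 2|_4 = 258 ⇒ 257
(2) 257|_4 = 4^4 + 1 ↦ 5^5 + 1|_5 = 3126 ⇒ 3125
(3) 3125|_5 = 5^5 ↦ 6^6|_6 = 46656 ⇒ 46655
(4) 46655|_6 = 5·6^5 + 5·6^4 + 5·6^3 + 5·6^2 + 5·6 + 5 ↦ 5·7^5 + 5·7^4 + 5·7^3 + 5·7^2 + 5·7 + 5|_7 = 98040 ⇒ 98039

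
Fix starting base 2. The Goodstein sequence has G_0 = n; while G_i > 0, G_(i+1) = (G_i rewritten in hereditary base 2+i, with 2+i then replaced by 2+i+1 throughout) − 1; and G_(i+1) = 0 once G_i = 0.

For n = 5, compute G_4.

5 —HB2→ 2^2 + 1 —bump→ 3^3 + 1 = 28 —(−1)→ 27
27 —HB3→ 3^3 —bump→ 4^4 = 256 —(−1)→ 255
255 —HB4→ 3·4^3 + 3·4^2 + 3·4 + 3 —bump→ 3·5^3 + 3·5^2 + 3·5 + 3 = 468 —(−1)→ 467
467 —HB5→ 3·5^3 + 3·5^2 + 3·5 + 2 —bump→ 3·6^3 + 3·6^2 + 3·6 + 2 = 776 —(−1)→ 775
775 —HB6→ 3·6^3 + 3·6^2 + 3·6 + 1 —bump→ 3·7^3 + 3·7^2 + 3·7 + 1 = 1198 —(−1)→ 1197

775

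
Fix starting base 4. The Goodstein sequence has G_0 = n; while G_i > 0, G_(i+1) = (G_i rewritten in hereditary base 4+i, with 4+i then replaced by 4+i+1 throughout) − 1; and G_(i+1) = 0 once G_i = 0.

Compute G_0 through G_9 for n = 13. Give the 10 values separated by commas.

13, 15, 17, 18, 19, 20, 21, 22, 23, 23

i=0: 13 = 3·4 + 1 (b=4); 4→5: 3·5 + 1 = 16; 16−1 = 15
i=1: 15 = 3·5 (b=5); 5→6: 3·6 = 18; 18−1 = 17
i=2: 17 = 2·6 + 5 (b=6); 6→7: 2·7 + 5 = 19; 19−1 = 18
i=3: 18 = 2·7 + 4 (b=7); 7→8: 2·8 + 4 = 20; 20−1 = 19
i=4: 19 = 2·8 + 3 (b=8); 8→9: 2·9 + 3 = 21; 21−1 = 20
i=5: 20 = 2·9 + 2 (b=9); 9→10: 2·10 + 2 = 22; 22−1 = 21
i=6: 21 = 2·10 + 1 (b=10); 10→11: 2·11 + 1 = 23; 23−1 = 22
i=7: 22 = 2·11 (b=11); 11→12: 2·12 = 24; 24−1 = 23
i=8: 23 = 12 + 11 (b=12); 12→13: 13 + 11 = 24; 24−1 = 23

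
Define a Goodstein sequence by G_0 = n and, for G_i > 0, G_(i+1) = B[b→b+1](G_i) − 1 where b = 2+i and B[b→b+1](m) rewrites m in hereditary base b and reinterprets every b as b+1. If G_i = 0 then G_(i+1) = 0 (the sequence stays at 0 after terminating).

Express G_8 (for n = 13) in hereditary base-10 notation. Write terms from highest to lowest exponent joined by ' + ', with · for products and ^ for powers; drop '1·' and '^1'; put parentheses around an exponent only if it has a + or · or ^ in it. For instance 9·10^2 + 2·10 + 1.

10^(10 + 1) + 3·10^3 + 3·10^2 + 2·10 + 5

(0) 13|_2 = 2^(2 + 1) + 2^2 + 1 ↦ 3^(3 + 1) + 3^3 + 1|_3 = 109 ⇒ 108
(1) 108|_3 = 3^(3 + 1) + 3^3 ↦ 4^(4 + 1) + 4^4|_4 = 1280 ⇒ 1279
(2) 1279|_4 = 4^(4 + 1) + 3·4^3 + 3·4^2 + 3·4 + 3 ↦ 5^(5 + 1) + 3·5^3 + 3·5^2 + 3·5 + 3|_5 = 16093 ⇒ 16092
(3) 16092|_5 = 5^(5 + 1) + 3·5^3 + 3·5^2 + 3·5 + 2 ↦ 6^(6 + 1) + 3·6^3 + 3·6^2 + 3·6 + 2|_6 = 280712 ⇒ 280711
(4) 280711|_6 = 6^(6 + 1) + 3·6^3 + 3·6^2 + 3·6 + 1 ↦ 7^(7 + 1) + 3·7^3 + 3·7^2 + 3·7 + 1|_7 = 5765999 ⇒ 5765998
(5) 5765998|_7 = 7^(7 + 1) + 3·7^3 + 3·7^2 + 3·7 ↦ 8^(8 + 1) + 3·8^3 + 3·8^2 + 3·8|_8 = 134219480 ⇒ 134219479
(6) 134219479|_8 = 8^(8 + 1) + 3·8^3 + 3·8^2 + 2·8 + 7 ↦ 9^(9 + 1) + 3·9^3 + 3·9^2 + 2·9 + 7|_9 = 3486786856 ⇒ 3486786855
(7) 3486786855|_9 = 9^(9 + 1) + 3·9^3 + 3·9^2 + 2·9 + 6 ↦ 10^(10 + 1) + 3·10^3 + 3·10^2 + 2·10 + 6|_10 = 100000003326 ⇒ 100000003325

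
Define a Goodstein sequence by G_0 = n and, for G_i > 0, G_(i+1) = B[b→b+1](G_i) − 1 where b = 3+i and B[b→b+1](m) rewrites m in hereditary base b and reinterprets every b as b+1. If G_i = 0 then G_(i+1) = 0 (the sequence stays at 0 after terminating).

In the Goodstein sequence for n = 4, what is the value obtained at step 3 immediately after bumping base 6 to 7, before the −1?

G_0=4  [base 3] 3 + 1  →[3↦4]→  4 + 1 = 5  −1 ⇒ G_1=4
G_1=4  [base 4] 4  →[4↦5]→  5 = 5  −1 ⇒ G_2=4
G_2=4  [base 5] 4  →[5↦6]→  4 = 4  −1 ⇒ G_3=3
G_3=3  [base 6] 3  →[6↦7]→  3 = 3  −1 ⇒ G_4=2

3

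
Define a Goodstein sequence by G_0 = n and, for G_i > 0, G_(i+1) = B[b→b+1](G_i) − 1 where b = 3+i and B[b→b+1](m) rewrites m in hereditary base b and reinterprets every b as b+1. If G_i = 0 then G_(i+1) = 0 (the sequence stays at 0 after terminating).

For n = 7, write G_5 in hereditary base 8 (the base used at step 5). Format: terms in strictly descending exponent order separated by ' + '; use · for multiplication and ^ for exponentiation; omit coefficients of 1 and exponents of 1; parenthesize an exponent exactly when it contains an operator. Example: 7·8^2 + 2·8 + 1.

8 + 1

7 —HB3→ 2·3 + 1 —bump→ 2·4 + 1 = 9 —(−1)→ 8
8 —HB4→ 2·4 —bump→ 2·5 = 10 —(−1)→ 9
9 —HB5→ 5 + 4 —bump→ 6 + 4 = 10 —(−1)→ 9
9 —HB6→ 6 + 3 —bump→ 7 + 3 = 10 —(−1)→ 9
9 —HB7→ 7 + 2 —bump→ 8 + 2 = 10 —(−1)→ 9
9 —HB8→ 8 + 1 —bump→ 9 + 1 = 10 —(−1)→ 9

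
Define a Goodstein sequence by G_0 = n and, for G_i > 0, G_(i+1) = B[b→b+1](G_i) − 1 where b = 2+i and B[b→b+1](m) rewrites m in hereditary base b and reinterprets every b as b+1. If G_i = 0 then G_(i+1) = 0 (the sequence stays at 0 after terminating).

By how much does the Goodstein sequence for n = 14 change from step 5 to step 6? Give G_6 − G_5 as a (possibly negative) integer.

128542131

G_0 = 14. HB_2(14) = 2^(2 + 1) + 2^2 + 2. Bump = 111. G_1 = 110.
G_1 = 110. HB_3(110) = 3^(3 + 1) + 3^3 + 2. Bump = 1282. G_2 = 1281.
G_2 = 1281. HB_4(1281) = 4^(4 + 1) + 4^4 + 1. Bump = 18751. G_3 = 18750.
G_3 = 18750. HB_5(18750) = 5^(5 + 1) + 5^5. Bump = 326592. G_4 = 326591.
G_4 = 326591. HB_6(326591) = 6^(6 + 1) + 5·6^5 + 5·6^4 + 5·6^3 + 5·6^2 + 5·6 + 5. Bump = 5862841. G_5 = 5862840.
G_5 = 5862840. HB_7(5862840) = 7^(7 + 1) + 5·7^5 + 5·7^4 + 5·7^3 + 5·7^2 + 5·7 + 4. Bump = 134404972. G_6 = 134404971.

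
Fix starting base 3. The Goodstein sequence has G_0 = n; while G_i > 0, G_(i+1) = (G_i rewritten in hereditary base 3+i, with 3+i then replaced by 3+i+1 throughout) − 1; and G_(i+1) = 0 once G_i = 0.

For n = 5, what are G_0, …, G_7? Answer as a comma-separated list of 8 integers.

5, 5, 5, 5, 4, 3, 2, 1

i=0: 5 = 3 + 2 (b=3); 3→4: 4 + 2 = 6; 6−1 = 5
i=1: 5 = 4 + 1 (b=4); 4→5: 5 + 1 = 6; 6−1 = 5
i=2: 5 = 5 (b=5); 5→6: 6 = 6; 6−1 = 5
i=3: 5 = 5 (b=6); 6→7: 5 = 5; 5−1 = 4
i=4: 4 = 4 (b=7); 7→8: 4 = 4; 4−1 = 3
i=5: 3 = 3 (b=8); 8→9: 3 = 3; 3−1 = 2
i=6: 2 = 2 (b=9); 9→10: 2 = 2; 2−1 = 1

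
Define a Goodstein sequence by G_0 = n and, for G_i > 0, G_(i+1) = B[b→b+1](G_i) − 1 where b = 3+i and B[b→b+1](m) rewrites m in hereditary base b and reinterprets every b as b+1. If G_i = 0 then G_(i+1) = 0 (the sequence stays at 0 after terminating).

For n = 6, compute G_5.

7

6 —HB3→ 2·3 —bump→ 2·4 = 8 —(−1)→ 7
7 —HB4→ 4 + 3 —bump→ 5 + 3 = 8 —(−1)→ 7
7 —HB5→ 5 + 2 —bump→ 6 + 2 = 8 —(−1)→ 7
7 —HB6→ 6 + 1 —bump→ 7 + 1 = 8 —(−1)→ 7
7 —HB7→ 7 —bump→ 8 = 8 —(−1)→ 7
7 —HB8→ 7 —bump→ 7 = 7 —(−1)→ 6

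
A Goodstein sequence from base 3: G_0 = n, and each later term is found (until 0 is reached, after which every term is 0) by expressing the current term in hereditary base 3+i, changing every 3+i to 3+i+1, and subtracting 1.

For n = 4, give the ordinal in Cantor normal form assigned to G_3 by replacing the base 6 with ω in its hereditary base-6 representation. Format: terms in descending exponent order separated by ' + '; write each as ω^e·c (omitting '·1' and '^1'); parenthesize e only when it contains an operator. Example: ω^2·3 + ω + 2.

4 —HB3→ 3 + 1 —bump→ 4 + 1 = 5 —(−1)→ 4
4 —HB4→ 4 —bump→ 5 = 5 —(−1)→ 4
4 —HB5→ 4 —bump→ 4 = 4 —(−1)→ 3
3 —HB6→ 3 —bump→ 3 = 3 —(−1)→ 2

3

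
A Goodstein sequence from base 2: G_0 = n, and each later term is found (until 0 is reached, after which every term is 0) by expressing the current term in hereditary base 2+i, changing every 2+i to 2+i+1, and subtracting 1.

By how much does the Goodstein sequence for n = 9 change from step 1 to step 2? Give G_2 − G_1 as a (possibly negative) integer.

942

[0] 9 ≡ 2^(2 + 1) + 1 (base 2). Lift 3: 82. −1: 81.
[1] 81 ≡ 3^(3 + 1) (base 3). Lift 4: 1024. −1: 1023.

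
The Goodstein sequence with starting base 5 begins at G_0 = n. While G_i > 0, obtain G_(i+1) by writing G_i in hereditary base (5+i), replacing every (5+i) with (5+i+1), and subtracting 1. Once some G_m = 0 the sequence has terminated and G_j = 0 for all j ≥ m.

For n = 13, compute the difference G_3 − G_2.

G_0 = 13. HB_5(13) = 2·5 + 3. Bump = 15. G_1 = 14.
G_1 = 14. HB_6(14) = 2·6 + 2. Bump = 16. G_2 = 15.
G_2 = 15. HB_7(15) = 2·7 + 1. Bump = 17. G_3 = 16.

1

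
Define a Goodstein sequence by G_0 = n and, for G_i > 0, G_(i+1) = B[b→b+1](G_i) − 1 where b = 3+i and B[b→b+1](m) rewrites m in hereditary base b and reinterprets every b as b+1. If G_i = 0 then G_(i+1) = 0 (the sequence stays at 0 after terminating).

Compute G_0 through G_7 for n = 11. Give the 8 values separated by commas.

i=0: 11 = 3^2 + 2 (b=3); 3→4: 4^2 + 2 = 18; 18−1 = 17
i=1: 17 = 4^2 + 1 (b=4); 4→5: 5^2 + 1 = 26; 26−1 = 25
i=2: 25 = 5^2 (b=5); 5→6: 6^2 = 36; 36−1 = 35
i=3: 35 = 5·6 + 5 (b=6); 6→7: 5·7 + 5 = 40; 40−1 = 39
i=4: 39 = 5·7 + 4 (b=7); 7→8: 5·8 + 4 = 44; 44−1 = 43
i=5: 43 = 5·8 + 3 (b=8); 8→9: 5·9 + 3 = 48; 48−1 = 47
i=6: 47 = 5·9 + 2 (b=9); 9→10: 5·10 + 2 = 52; 52−1 = 51

11, 17, 25, 35, 39, 43, 47, 51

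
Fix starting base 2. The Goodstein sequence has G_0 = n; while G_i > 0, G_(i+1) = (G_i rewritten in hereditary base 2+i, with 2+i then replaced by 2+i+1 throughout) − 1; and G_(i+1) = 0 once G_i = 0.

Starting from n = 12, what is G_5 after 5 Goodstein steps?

5764910

step 0: 12 = 2^(2 + 1) + 2^2; sub 3 for 2: 3^(3 + 1) + 3^3; = 108; G_1 = 108−1 = 107
step 1: 107 = 3^(3 + 1) + 2·3^2 + 2·3 + 2; sub 4 for 3: 4^(4 + 1) + 2·4^2 + 2·4 + 2; = 1066; G_2 = 1066−1 = 1065
step 2: 1065 = 4^(4 + 1) + 2·4^2 + 2·4 + 1; sub 5 for 4: 5^(5 + 1) + 2·5^2 + 2·5 + 1; = 15686; G_3 = 15686−1 = 15685
step 3: 15685 = 5^(5 + 1) + 2·5^2 + 2·5; sub 6 for 5: 6^(6 + 1) + 2·6^2 + 2·6; = 280020; G_4 = 280020−1 = 280019
step 4: 280019 = 6^(6 + 1) + 2·6^2 + 6 + 5; sub 7 for 6: 7^(7 + 1) + 2·7^2 + 7 + 5; = 5764911; G_5 = 5764911−1 = 5764910
step 5: 5764910 = 7^(7 + 1) + 2·7^2 + 7 + 4; sub 8 for 7: 8^(8 + 1) + 2·8^2 + 8 + 4; = 134217868; G_6 = 134217868−1 = 134217867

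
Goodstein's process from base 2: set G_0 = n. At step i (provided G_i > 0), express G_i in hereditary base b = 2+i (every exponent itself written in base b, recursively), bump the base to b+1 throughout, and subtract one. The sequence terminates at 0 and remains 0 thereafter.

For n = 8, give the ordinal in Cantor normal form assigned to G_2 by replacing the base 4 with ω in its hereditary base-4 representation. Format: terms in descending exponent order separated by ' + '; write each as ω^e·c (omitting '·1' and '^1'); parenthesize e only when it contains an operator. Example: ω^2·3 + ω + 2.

[0] 8 ≡ 2^(2 + 1) (base 2). Lift 3: 81. −1: 80.
[1] 80 ≡ 2·3^3 + 2·3^2 + 2·3 + 2 (base 3). Lift 4: 554. −1: 553.
[2] 553 ≡ 2·4^4 + 2·4^2 + 2·4 + 1 (base 4). Lift 5: 6311. −1: 6310.

ω^ω·2 + ω^2·2 + ω·2 + 1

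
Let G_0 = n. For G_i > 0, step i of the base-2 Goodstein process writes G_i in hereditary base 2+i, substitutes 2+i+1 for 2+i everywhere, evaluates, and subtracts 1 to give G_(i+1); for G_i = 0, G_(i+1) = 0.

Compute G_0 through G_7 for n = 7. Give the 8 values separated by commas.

step 0: 7 = 2^2 + 2 + 1; sub 3 for 2: 3^3 + 3 + 1; = 31; G_1 = 31−1 = 30
step 1: 30 = 3^3 + 3; sub 4 for 3: 4^4 + 4; = 260; G_2 = 260−1 = 259
step 2: 259 = 4^4 + 3; sub 5 for 4: 5^5 + 3; = 3128; G_3 = 3128−1 = 3127
step 3: 3127 = 5^5 + 2; sub 6 for 5: 6^6 + 2; = 46658; G_4 = 46658−1 = 46657
step 4: 46657 = 6^6 + 1; sub 7 for 6: 7^7 + 1; = 823544; G_5 = 823544−1 = 823543
step 5: 823543 = 7^7; sub 8 for 7: 8^8; = 16777216; G_6 = 16777216−1 = 16777215
step 6: 16777215 = 7·8^7 + 7·8^6 + 7·8^5 + 7·8^4 + 7·8^3 + 7·8^2 + 7·8 + 7; sub 9 for 8: 7·9^7 + 7·9^6 + 7·9^5 + 7·9^4 + 7·9^3 + 7·9^2 + 7·9 + 7; = 37665880; G_7 = 37665880−1 = 37665879

7, 30, 259, 3127, 46657, 823543, 16777215, 37665879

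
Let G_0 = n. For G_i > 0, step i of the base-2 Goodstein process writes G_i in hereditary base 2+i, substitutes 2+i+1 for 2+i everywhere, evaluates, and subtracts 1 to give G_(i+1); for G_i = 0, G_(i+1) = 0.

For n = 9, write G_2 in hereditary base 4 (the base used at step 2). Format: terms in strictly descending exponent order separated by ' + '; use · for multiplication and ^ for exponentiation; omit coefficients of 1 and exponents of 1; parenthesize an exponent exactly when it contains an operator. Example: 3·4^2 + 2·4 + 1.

G_0 = 9. HB_2(9) = 2^(2 + 1) + 1. Bump = 82. G_1 = 81.
G_1 = 81. HB_3(81) = 3^(3 + 1). Bump = 1024. G_2 = 1023.

3·4^4 + 3·4^3 + 3·4^2 + 3·4 + 3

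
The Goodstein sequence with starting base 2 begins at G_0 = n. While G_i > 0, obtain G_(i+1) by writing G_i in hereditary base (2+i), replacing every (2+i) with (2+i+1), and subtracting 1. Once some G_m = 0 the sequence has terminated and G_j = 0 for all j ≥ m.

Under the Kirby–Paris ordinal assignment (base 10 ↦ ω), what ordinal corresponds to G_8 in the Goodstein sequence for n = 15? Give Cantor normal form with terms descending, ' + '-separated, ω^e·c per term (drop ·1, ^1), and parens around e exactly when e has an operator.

ω^(ω + 1) + ω^7·7 + ω^6·7 + ω^5·7 + ω^4·7 + ω^3·7 + ω^2·7 + ω·7 + 5

15 —HB2→ 2^(2 + 1) + 2^2 + 2 + 1 —bump→ 3^(3 + 1) + 3^3 + 3 + 1 = 112 —(−1)→ 111
111 —HB3→ 3^(3 + 1) + 3^3 + 3 —bump→ 4^(4 + 1) + 4^4 + 4 = 1284 —(−1)→ 1283
1283 —HB4→ 4^(4 + 1) + 4^4 + 3 —bump→ 5^(5 + 1) + 5^5 + 3 = 18753 —(−1)→ 18752
18752 —HB5→ 5^(5 + 1) + 5^5 + 2 —bump→ 6^(6 + 1) + 6^6 + 2 = 326594 —(−1)→ 326593
326593 —HB6→ 6^(6 + 1) + 6^6 + 1 —bump→ 7^(7 + 1) + 7^7 + 1 = 6588345 —(−1)→ 6588344
6588344 —HB7→ 7^(7 + 1) + 7^7 —bump→ 8^(8 + 1) + 8^8 = 150994944 —(−1)→ 150994943
150994943 —HB8→ 8^(8 + 1) + 7·8^7 + 7·8^6 + 7·8^5 + 7·8^4 + 7·8^3 + 7·8^2 + 7·8 + 7 —bump→ 9^(9 + 1) + 7·9^7 + 7·9^6 + 7·9^5 + 7·9^4 + 7·9^3 + 7·9^2 + 7·9 + 7 = 3524450281 —(−1)→ 3524450280
3524450280 —HB9→ 9^(9 + 1) + 7·9^7 + 7·9^6 + 7·9^5 + 7·9^4 + 7·9^3 + 7·9^2 + 7·9 + 6 —bump→ 10^(10 + 1) + 7·10^7 + 7·10^6 + 7·10^5 + 7·10^4 + 7·10^3 + 7·10^2 + 7·10 + 6 = 100077777776 —(−1)→ 100077777775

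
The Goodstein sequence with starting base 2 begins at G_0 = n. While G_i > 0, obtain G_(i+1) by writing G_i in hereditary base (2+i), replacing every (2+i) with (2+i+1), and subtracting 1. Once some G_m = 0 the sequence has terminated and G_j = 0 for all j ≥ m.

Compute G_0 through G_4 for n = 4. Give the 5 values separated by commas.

4, 26, 41, 60, 83

(0) 4|_2 = 2^2 ↦ 3^3|_3 = 27 ⇒ 26
(1) 26|_3 = 2·3^2 + 2·3 + 2 ↦ 2·4^2 + 2·4 + 2|_4 = 42 ⇒ 41
(2) 41|_4 = 2·4^2 + 2·4 + 1 ↦ 2·5^2 + 2·5 + 1|_5 = 61 ⇒ 60
(3) 60|_5 = 2·5^2 + 2·5 ↦ 2·6^2 + 2·6|_6 = 84 ⇒ 83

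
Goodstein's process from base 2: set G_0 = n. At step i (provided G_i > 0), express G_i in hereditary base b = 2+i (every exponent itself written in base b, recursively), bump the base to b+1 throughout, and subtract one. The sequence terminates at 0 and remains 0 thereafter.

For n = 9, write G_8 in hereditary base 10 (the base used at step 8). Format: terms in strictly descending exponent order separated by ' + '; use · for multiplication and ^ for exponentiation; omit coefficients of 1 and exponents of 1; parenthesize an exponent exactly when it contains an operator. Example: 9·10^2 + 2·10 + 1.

3·10^10 + 3·10^3 + 3·10^2 + 2·10 + 5

G_0 = 9. HB_2(9) = 2^(2 + 1) + 1. Bump = 82. G_1 = 81.
G_1 = 81. HB_3(81) = 3^(3 + 1). Bump = 1024. G_2 = 1023.
G_2 = 1023. HB_4(1023) = 3·4^4 + 3·4^3 + 3·4^2 + 3·4 + 3. Bump = 9843. G_3 = 9842.
G_3 = 9842. HB_5(9842) = 3·5^5 + 3·5^3 + 3·5^2 + 3·5 + 2. Bump = 140744. G_4 = 140743.
G_4 = 140743. HB_6(140743) = 3·6^6 + 3·6^3 + 3·6^2 + 3·6 + 1. Bump = 2471827. G_5 = 2471826.
G_5 = 2471826. HB_7(2471826) = 3·7^7 + 3·7^3 + 3·7^2 + 3·7. Bump = 50333400. G_6 = 50333399.
G_6 = 50333399. HB_8(50333399) = 3·8^8 + 3·8^3 + 3·8^2 + 2·8 + 7. Bump = 1162263922. G_7 = 1162263921.
G_7 = 1162263921. HB_9(1162263921) = 3·9^9 + 3·9^3 + 3·9^2 + 2·9 + 6. Bump = 30000003326. G_8 = 30000003325.
G_8 = 30000003325. HB_10(30000003325) = 3·10^10 + 3·10^3 + 3·10^2 + 2·10 + 5. Bump = 855935016216. G_9 = 855935016215.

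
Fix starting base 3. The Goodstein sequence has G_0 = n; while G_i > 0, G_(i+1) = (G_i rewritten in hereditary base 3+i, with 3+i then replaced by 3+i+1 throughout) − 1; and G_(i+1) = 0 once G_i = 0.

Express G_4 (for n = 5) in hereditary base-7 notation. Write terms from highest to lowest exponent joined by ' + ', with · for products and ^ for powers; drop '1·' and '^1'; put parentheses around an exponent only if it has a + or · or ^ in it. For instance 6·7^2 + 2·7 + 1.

step 0: 5 = 3 + 2; sub 4 for 3: 4 + 2; = 6; G_1 = 6−1 = 5
step 1: 5 = 4 + 1; sub 5 for 4: 5 + 1; = 6; G_2 = 6−1 = 5
step 2: 5 = 5; sub 6 for 5: 6; = 6; G_3 = 6−1 = 5
step 3: 5 = 5; sub 7 for 6: 5; = 5; G_4 = 5−1 = 4

4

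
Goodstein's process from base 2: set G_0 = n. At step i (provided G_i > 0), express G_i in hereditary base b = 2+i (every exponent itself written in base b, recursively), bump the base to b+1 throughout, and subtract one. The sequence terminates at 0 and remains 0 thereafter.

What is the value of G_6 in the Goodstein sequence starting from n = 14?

step 0: 14 = 2^(2 + 1) + 2^2 + 2; sub 3 for 2: 3^(3 + 1) + 3^3 + 3; = 111; G_1 = 111−1 = 110
step 1: 110 = 3^(3 + 1) + 3^3 + 2; sub 4 for 3: 4^(4 + 1) + 4^4 + 2; = 1282; G_2 = 1282−1 = 1281
step 2: 1281 = 4^(4 + 1) + 4^4 + 1; sub 5 for 4: 5^(5 + 1) + 5^5 + 1; = 18751; G_3 = 18751−1 = 18750
step 3: 18750 = 5^(5 + 1) + 5^5; sub 6 for 5: 6^(6 + 1) + 6^6; = 326592; G_4 = 326592−1 = 326591
step 4: 326591 = 6^(6 + 1) + 5·6^5 + 5·6^4 + 5·6^3 + 5·6^2 + 5·6 + 5; sub 7 for 6: 7^(7 + 1) + 5·7^5 + 5·7^4 + 5·7^3 + 5·7^2 + 5·7 + 5; = 5862841; G_5 = 5862841−1 = 5862840
step 5: 5862840 = 7^(7 + 1) + 5·7^5 + 5·7^4 + 5·7^3 + 5·7^2 + 5·7 + 4; sub 8 for 7: 8^(8 + 1) + 5·8^5 + 5·8^4 + 5·8^3 + 5·8^2 + 5·8 + 4; = 134404972; G_6 = 134404972−1 = 134404971
step 6: 134404971 = 8^(8 + 1) + 5·8^5 + 5·8^4 + 5·8^3 + 5·8^2 + 5·8 + 3; sub 9 for 8: 9^(9 + 1) + 5·9^5 + 5·9^4 + 5·9^3 + 5·9^2 + 5·9 + 3; = 3487116549; G_7 = 3487116549−1 = 3487116548

134404971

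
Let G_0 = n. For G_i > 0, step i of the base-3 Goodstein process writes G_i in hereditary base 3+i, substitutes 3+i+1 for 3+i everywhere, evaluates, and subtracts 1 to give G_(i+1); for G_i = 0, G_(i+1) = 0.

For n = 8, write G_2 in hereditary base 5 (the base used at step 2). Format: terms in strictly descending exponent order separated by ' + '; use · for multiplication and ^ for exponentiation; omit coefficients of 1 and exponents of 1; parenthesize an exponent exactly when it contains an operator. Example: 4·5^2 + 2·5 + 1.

2·5

(0) 8|_3 = 2·3 + 2 ↦ 2·4 + 2|_4 = 10 ⇒ 9
(1) 9|_4 = 2·4 + 1 ↦ 2·5 + 1|_5 = 11 ⇒ 10
(2) 10|_5 = 2·5 ↦ 2·6|_6 = 12 ⇒ 11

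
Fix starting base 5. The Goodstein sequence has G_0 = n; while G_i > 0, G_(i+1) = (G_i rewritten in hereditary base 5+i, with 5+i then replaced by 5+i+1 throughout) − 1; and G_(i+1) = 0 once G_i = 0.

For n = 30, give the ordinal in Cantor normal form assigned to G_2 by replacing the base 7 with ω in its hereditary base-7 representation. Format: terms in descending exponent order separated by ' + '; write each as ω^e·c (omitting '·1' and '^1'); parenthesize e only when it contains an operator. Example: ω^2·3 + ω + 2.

ω^2 + 4

G_0=30  [base 5] 5^2 + 5  →[5↦6]→  6^2 + 6 = 42  −1 ⇒ G_1=41
G_1=41  [base 6] 6^2 + 5  →[6↦7]→  7^2 + 5 = 54  −1 ⇒ G_2=53
G_2=53  [base 7] 7^2 + 4  →[7↦8]→  8^2 + 4 = 68  −1 ⇒ G_3=67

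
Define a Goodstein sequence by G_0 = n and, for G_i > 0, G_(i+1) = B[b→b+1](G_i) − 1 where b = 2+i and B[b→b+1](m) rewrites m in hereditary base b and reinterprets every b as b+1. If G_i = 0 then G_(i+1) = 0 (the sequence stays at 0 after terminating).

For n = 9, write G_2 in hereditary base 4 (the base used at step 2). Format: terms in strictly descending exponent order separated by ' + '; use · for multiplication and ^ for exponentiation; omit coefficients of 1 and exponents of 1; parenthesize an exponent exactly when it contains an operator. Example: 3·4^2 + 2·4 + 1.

9 —HB2→ 2^(2 + 1) + 1 —bump→ 3^(3 + 1) + 1 = 82 —(−1)→ 81
81 —HB3→ 3^(3 + 1) —bump→ 4^(4 + 1) = 1024 —(−1)→ 1023
1023 —HB4→ 3·4^4 + 3·4^3 + 3·4^2 + 3·4 + 3 —bump→ 3·5^5 + 3·5^3 + 3·5^2 + 3·5 + 3 = 9843 —(−1)→ 9842

3·4^4 + 3·4^3 + 3·4^2 + 3·4 + 3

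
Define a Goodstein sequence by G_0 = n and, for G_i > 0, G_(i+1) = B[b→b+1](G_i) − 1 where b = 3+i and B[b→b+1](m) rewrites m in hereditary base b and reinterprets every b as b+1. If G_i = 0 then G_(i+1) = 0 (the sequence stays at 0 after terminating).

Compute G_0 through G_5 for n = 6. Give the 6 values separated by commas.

i=0: 6 = 2·3 (b=3); 3→4: 2·4 = 8; 8−1 = 7
i=1: 7 = 4 + 3 (b=4); 4→5: 5 + 3 = 8; 8−1 = 7
i=2: 7 = 5 + 2 (b=5); 5→6: 6 + 2 = 8; 8−1 = 7
i=3: 7 = 6 + 1 (b=6); 6→7: 7 + 1 = 8; 8−1 = 7
i=4: 7 = 7 (b=7); 7→8: 8 = 8; 8−1 = 7

6, 7, 7, 7, 7, 7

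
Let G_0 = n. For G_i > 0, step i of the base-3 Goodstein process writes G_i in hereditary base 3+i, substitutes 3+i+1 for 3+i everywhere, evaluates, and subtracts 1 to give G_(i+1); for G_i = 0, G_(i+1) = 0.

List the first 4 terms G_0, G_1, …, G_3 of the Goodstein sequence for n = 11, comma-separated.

11, 17, 25, 35

G_0=11  [base 3] 3^2 + 2  →[3↦4]→  4^2 + 2 = 18  −1 ⇒ G_1=17
G_1=17  [base 4] 4^2 + 1  →[4↦5]→  5^2 + 1 = 26  −1 ⇒ G_2=25
G_2=25  [base 5] 5^2  →[5↦6]→  6^2 = 36  −1 ⇒ G_3=35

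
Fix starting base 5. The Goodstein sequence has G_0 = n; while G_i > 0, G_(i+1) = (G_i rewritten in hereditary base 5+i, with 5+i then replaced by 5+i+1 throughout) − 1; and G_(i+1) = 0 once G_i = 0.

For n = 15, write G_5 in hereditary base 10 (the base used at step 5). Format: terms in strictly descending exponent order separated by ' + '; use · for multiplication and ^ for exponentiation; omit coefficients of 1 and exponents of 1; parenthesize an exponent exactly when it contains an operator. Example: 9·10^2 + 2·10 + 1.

15 —HB5→ 3·5 —bump→ 3·6 = 18 —(−1)→ 17
17 —HB6→ 2·6 + 5 —bump→ 2·7 + 5 = 19 —(−1)→ 18
18 —HB7→ 2·7 + 4 —bump→ 2·8 + 4 = 20 —(−1)→ 19
19 —HB8→ 2·8 + 3 —bump→ 2·9 + 3 = 21 —(−1)→ 20
20 —HB9→ 2·9 + 2 —bump→ 2·10 + 2 = 22 —(−1)→ 21

2·10 + 1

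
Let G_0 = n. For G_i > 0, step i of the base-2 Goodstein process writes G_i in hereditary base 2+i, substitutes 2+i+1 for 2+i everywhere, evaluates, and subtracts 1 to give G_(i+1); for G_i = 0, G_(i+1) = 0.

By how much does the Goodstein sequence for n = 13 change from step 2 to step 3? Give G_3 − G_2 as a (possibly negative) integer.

i=0: 13 = 2^(2 + 1) + 2^2 + 1 (b=2); 2→3: 3^(3 + 1) + 3^3 + 1 = 109; 109−1 = 108
i=1: 108 = 3^(3 + 1) + 3^3 (b=3); 3→4: 4^(4 + 1) + 4^4 = 1280; 1280−1 = 1279
i=2: 1279 = 4^(4 + 1) + 3·4^3 + 3·4^2 + 3·4 + 3 (b=4); 4→5: 5^(5 + 1) + 3·5^3 + 3·5^2 + 3·5 + 3 = 16093; 16093−1 = 16092

14813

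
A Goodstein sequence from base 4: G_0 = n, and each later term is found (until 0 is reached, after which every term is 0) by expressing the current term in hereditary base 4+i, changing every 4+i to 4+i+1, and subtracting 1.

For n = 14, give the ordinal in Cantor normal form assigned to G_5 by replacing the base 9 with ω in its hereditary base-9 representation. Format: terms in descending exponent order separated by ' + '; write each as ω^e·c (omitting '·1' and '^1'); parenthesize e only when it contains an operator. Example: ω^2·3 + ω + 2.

ω·2 + 4

base 4: 14 = 3·4 + 2; at 5: 3·5 + 2 = 17; next = 16
base 5: 16 = 3·5 + 1; at 6: 3·6 + 1 = 19; next = 18
base 6: 18 = 3·6; at 7: 3·7 = 21; next = 20
base 7: 20 = 2·7 + 6; at 8: 2·8 + 6 = 22; next = 21
base 8: 21 = 2·8 + 5; at 9: 2·9 + 5 = 23; next = 22
base 9: 22 = 2·9 + 4; at 10: 2·10 + 4 = 24; next = 23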